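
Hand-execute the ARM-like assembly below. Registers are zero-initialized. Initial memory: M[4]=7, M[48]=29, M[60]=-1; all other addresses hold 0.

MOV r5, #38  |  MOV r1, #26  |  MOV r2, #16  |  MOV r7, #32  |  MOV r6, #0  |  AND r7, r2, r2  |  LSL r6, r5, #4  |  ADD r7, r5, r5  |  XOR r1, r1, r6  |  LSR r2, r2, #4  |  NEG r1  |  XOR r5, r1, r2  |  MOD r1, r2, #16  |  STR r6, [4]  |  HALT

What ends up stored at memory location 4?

608

r5=38
r1=26
r2=16
r7=32
r6=0
r7=16&16=16
r6=38<<4=608
r7=38+38=76
r1=26^608=634
r2=16>>4=1
r1=-(634)=-634
r5=(-634)^1=-633
r1=1%16=1
STR r6, [4] → M[4]=608
halt.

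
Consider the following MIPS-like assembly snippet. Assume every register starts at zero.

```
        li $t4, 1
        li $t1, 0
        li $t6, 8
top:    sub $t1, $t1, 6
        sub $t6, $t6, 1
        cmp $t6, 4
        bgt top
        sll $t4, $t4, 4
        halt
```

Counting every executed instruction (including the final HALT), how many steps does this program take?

21

after li $t4, 1: $t4=1
after li $t1, 0: $t1=0
after li $t6, 8: $t6=8
after sub $t1, $t1, 6: $t1=0-6=-6
after sub $t6, $t6, 1: $t6=8-1=7
cmp $t6, 4  (cmp 7,4)
bgt top: taken
after sub $t1, $t1, 6: $t1=(-6)-6=-12
after sub $t6, $t6, 1: $t6=7-1=6
cmp $t6, 4  (cmp 6,4)
bgt top: taken
after sub $t1, $t1, 6: $t1=(-12)-6=-18
after sub $t6, $t6, 1: $t6=6-1=5
cmp $t6, 4  (cmp 5,4)
bgt top: taken
after sub $t1, $t1, 6: $t1=(-18)-6=-24
after sub $t6, $t6, 1: $t6=5-1=4
cmp $t6, 4  (cmp 4,4)
bgt top: not taken
after sll $t4, $t4, 4: $t4=1<<4=16
halt.
Total executed instructions: 21.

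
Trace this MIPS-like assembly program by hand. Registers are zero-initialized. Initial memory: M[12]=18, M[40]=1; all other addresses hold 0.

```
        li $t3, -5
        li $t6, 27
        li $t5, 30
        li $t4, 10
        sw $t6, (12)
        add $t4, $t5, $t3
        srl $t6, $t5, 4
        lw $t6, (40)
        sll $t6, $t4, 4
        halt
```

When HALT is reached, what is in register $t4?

li $t3, -5 → $t3=-5
li $t6, 27 → $t6=27
li $t5, 30 → $t5=30
li $t4, 10 → $t4=10
sw $t6, (12) → M[12]=27
add $t4, $t5, $t3 → $t4=30+(-5)=25
srl $t6, $t5, 4 → $t6=30>>4=1
lw $t6, (40) → $t6=M[40]=1
sll $t6, $t4, 4 → $t6=25<<4=400
halt.

25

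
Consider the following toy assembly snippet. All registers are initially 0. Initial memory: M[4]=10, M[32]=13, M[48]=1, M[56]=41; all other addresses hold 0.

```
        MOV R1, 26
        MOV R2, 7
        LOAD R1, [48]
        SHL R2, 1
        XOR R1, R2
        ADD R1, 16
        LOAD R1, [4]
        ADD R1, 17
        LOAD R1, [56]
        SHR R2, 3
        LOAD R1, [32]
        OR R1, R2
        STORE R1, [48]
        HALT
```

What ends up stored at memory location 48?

13

MOV R1, 26 → R1=26
MOV R2, 7 → R2=7
LOAD R1, [48] → R1=M[48]=1
SHL R2, 1 → R2=7<<1=14
XOR R1, R2 → R1=1^14=15
ADD R1, 16 → R1=15+16=31
LOAD R1, [4] → R1=M[4]=10
ADD R1, 17 → R1=10+17=27
LOAD R1, [56] → R1=M[56]=41
SHR R2, 3 → R2=14>>3=1
LOAD R1, [32] → R1=M[32]=13
OR R1, R2 → R1=13|1=13
STORE R1, [48] → M[48]=13
halt.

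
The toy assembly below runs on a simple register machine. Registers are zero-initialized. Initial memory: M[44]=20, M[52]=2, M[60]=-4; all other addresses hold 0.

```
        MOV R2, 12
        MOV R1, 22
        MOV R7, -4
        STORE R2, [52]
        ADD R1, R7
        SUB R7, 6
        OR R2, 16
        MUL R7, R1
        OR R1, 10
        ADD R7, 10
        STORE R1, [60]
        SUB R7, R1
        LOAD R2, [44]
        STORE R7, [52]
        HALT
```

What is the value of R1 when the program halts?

26

after MOV R2, 12: R2=12
after MOV R1, 22: R1=22
after MOV R7, -4: R7=-4
STORE R2, [52] → M[52]=12
after ADD R1, R7: R1=22+(-4)=18
after SUB R7, 6: R7=(-4)-6=-10
after OR R2, 16: R2=12|16=28
after MUL R7, R1: R7=(-10)*18=-180
after OR R1, 10: R1=18|10=26
after ADD R7, 10: R7=(-180)+10=-170
STORE R1, [60] → M[60]=26
after SUB R7, R1: R7=(-170)-26=-196
after LOAD R2, [44]: R2=M[44]=20
STORE R7, [52] → M[52]=-196
halt.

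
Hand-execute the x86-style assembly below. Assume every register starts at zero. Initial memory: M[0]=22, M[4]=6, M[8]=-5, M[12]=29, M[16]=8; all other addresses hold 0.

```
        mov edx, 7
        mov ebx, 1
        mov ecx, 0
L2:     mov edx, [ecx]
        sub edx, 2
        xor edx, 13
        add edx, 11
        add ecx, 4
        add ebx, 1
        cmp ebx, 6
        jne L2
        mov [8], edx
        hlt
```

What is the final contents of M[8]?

22

after mov edx, 7: edx=7
after mov ebx, 1: ebx=1
after mov ecx, 0: ecx=0
after mov edx, [ecx]: edx=M[0]=22
after sub edx, 2: edx=22-2=20
after xor edx, 13: edx=20^13=25
after add edx, 11: edx=25+11=36
after add ecx, 4: ecx=0+4=4
after add ebx, 1: ebx=1+1=2
cmp ebx, 6  (cmp 2,6)
jne L2: taken
after mov edx, [ecx]: edx=M[4]=6
after sub edx, 2: edx=6-2=4
after xor edx, 13: edx=4^13=9
after add edx, 11: edx=9+11=20
after add ecx, 4: ecx=4+4=8
after add ebx, 1: ebx=2+1=3
cmp ebx, 6  (cmp 3,6)
jne L2: taken
after mov edx, [ecx]: edx=M[8]=-5
after sub edx, 2: edx=(-5)-2=-7
after xor edx, 13: edx=(-7)^13=-12
after add edx, 11: edx=(-12)+11=-1
after add ecx, 4: ecx=8+4=12
after add ebx, 1: ebx=3+1=4
cmp ebx, 6  (cmp 4,6)
jne L2: taken
after mov edx, [ecx]: edx=M[12]=29
after sub edx, 2: edx=29-2=27
after xor edx, 13: edx=27^13=22
after add edx, 11: edx=22+11=33
after add ecx, 4: ecx=12+4=16
after add ebx, 1: ebx=4+1=5
cmp ebx, 6  (cmp 5,6)
jne L2: taken
after mov edx, [ecx]: edx=M[16]=8
after sub edx, 2: edx=8-2=6
after xor edx, 13: edx=6^13=11
after add edx, 11: edx=11+11=22
after add ecx, 4: ecx=16+4=20
after add ebx, 1: ebx=5+1=6
cmp ebx, 6  (cmp 6,6)
jne L2: not taken
mov [8], edx → M[8]=22
halt.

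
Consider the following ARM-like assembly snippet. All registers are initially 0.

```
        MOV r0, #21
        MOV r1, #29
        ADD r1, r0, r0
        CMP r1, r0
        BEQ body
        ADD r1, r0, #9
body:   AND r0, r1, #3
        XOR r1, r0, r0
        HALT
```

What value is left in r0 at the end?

MOV r0, #21 → r0=21
MOV r1, #29 → r1=29
ADD r1, r0, r0 → r1=21+21=42
CMP r1, r0  (cmp 42,21)
BEQ body: not taken
ADD r1, r0, #9 → r1=21+9=30
AND r0, r1, #3 → r0=30&3=2
XOR r1, r0, r0 → r1=2^2=0
halt.

2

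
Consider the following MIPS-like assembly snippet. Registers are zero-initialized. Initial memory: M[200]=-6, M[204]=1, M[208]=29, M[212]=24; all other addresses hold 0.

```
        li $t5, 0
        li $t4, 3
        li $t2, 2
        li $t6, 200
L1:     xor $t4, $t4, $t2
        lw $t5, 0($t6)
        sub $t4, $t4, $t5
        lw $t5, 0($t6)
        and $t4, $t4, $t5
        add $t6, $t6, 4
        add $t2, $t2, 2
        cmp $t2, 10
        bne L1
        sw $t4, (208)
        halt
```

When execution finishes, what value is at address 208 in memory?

after li $t5, 0: $t5=0
after li $t4, 3: $t4=3
after li $t2, 2: $t2=2
after li $t6, 200: $t6=200
after xor $t4, $t4, $t2: $t4=3^2=1
after lw $t5, 0($t6): $t5=M[200]=-6
after sub $t4, $t4, $t5: $t4=1-(-6)=7
after lw $t5, 0($t6): $t5=M[200]=-6
after and $t4, $t4, $t5: $t4=7&(-6)=2
after add $t6, $t6, 4: $t6=200+4=204
after add $t2, $t2, 2: $t2=2+2=4
cmp $t2, 10  (cmp 4,10)
bne L1: taken
after xor $t4, $t4, $t2: $t4=2^4=6
after lw $t5, 0($t6): $t5=M[204]=1
after sub $t4, $t4, $t5: $t4=6-1=5
after lw $t5, 0($t6): $t5=M[204]=1
after and $t4, $t4, $t5: $t4=5&1=1
after add $t6, $t6, 4: $t6=204+4=208
after add $t2, $t2, 2: $t2=4+2=6
cmp $t2, 10  (cmp 6,10)
bne L1: taken
after xor $t4, $t4, $t2: $t4=1^6=7
after lw $t5, 0($t6): $t5=M[208]=29
after sub $t4, $t4, $t5: $t4=7-29=-22
after lw $t5, 0($t6): $t5=M[208]=29
after and $t4, $t4, $t5: $t4=(-22)&29=8
after add $t6, $t6, 4: $t6=208+4=212
after add $t2, $t2, 2: $t2=6+2=8
cmp $t2, 10  (cmp 8,10)
bne L1: taken
after xor $t4, $t4, $t2: $t4=8^8=0
after lw $t5, 0($t6): $t5=M[212]=24
after sub $t4, $t4, $t5: $t4=0-24=-24
after lw $t5, 0($t6): $t5=M[212]=24
after and $t4, $t4, $t5: $t4=(-24)&24=8
after add $t6, $t6, 4: $t6=212+4=216
after add $t2, $t2, 2: $t2=8+2=10
cmp $t2, 10  (cmp 10,10)
bne L1: not taken
sw $t4, (208) → M[208]=8
halt.

8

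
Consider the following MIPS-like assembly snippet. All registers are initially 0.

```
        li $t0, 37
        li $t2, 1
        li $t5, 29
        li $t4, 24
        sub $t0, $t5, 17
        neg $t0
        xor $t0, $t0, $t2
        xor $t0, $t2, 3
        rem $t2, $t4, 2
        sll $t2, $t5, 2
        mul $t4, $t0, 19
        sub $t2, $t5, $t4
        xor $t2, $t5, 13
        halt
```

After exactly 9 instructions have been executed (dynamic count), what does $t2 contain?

0

after li $t0, 37: $t0=37
after li $t2, 1: $t2=1
after li $t5, 29: $t5=29
after li $t4, 24: $t4=24
after sub $t0, $t5, 17: $t0=29-17=12
after neg $t0: $t0=-(12)=-12
after xor $t0, $t0, $t2: $t0=(-12)^1=-11
after xor $t0, $t2, 3: $t0=1^3=2
after rem $t2, $t4, 2: $t2=24%2=0
After step 9: $t2 = 0.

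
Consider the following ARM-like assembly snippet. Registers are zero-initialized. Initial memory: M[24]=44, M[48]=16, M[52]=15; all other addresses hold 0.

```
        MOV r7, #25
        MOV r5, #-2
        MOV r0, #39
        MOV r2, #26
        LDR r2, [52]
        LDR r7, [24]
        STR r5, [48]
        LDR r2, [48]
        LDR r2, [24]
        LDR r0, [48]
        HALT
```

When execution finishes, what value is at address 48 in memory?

-2

r7=25
r5=-2
r0=39
r2=26
r2=M[52]=15
r7=M[24]=44
STR r5, [48] → M[48]=-2
r2=M[48]=-2
r2=M[24]=44
r0=M[48]=-2
halt.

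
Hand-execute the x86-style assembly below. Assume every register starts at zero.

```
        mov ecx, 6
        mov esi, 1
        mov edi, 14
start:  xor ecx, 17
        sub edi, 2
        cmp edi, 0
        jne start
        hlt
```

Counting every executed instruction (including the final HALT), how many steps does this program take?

ecx=6
esi=1
edi=14
ecx=6^17=23
edi=14-2=12
cmp edi, 0  (cmp 12,0)
jne start: taken
ecx=23^17=6
edi=12-2=10
cmp edi, 0  (cmp 10,0)
jne start: taken
ecx=6^17=23
edi=10-2=8
cmp edi, 0  (cmp 8,0)
jne start: taken
ecx=23^17=6
edi=8-2=6
cmp edi, 0  (cmp 6,0)
jne start: taken
ecx=6^17=23
edi=6-2=4
cmp edi, 0  (cmp 4,0)
jne start: taken
ecx=23^17=6
edi=4-2=2
cmp edi, 0  (cmp 2,0)
jne start: taken
ecx=6^17=23
edi=2-2=0
cmp edi, 0  (cmp 0,0)
jne start: not taken
halt.
Total executed instructions: 32.

32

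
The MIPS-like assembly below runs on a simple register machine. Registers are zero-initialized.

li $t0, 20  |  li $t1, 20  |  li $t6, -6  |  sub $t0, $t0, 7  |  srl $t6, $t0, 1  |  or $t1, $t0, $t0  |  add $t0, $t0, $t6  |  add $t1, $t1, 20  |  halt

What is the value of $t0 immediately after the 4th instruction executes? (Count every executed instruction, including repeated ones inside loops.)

li $t0, 20 → $t0=20
li $t1, 20 → $t1=20
li $t6, -6 → $t6=-6
sub $t0, $t0, 7 → $t0=20-7=13
After step 4: $t0 = 13.

13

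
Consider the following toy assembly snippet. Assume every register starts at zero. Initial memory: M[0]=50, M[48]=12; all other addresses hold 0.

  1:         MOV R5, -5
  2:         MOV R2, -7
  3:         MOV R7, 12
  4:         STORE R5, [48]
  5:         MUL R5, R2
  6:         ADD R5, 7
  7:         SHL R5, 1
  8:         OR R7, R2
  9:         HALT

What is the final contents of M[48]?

-5

R5=-5
R2=-7
R7=12
STORE R5, [48] → M[48]=-5
R5=(-5)*(-7)=35
R5=35+7=42
R5=42<<1=84
R7=12|(-7)=-3
halt.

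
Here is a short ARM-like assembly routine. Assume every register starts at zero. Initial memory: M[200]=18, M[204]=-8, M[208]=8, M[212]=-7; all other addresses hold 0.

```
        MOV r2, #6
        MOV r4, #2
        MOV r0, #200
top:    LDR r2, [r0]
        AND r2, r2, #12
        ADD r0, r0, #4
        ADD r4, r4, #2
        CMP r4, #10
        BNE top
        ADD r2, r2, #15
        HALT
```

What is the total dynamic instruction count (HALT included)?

r2=6
r4=2
r0=200
r2=M[200]=18
r2=18&12=0
r0=200+4=204
r4=2+2=4
CMP r4, #10  (cmp 4,10)
BNE top: taken
r2=M[204]=-8
r2=(-8)&12=8
r0=204+4=208
r4=4+2=6
CMP r4, #10  (cmp 6,10)
BNE top: taken
r2=M[208]=8
r2=8&12=8
r0=208+4=212
r4=6+2=8
CMP r4, #10  (cmp 8,10)
BNE top: taken
r2=M[212]=-7
r2=(-7)&12=8
r0=212+4=216
r4=8+2=10
CMP r4, #10  (cmp 10,10)
BNE top: not taken
r2=8+15=23
halt.
Total executed instructions: 29.

29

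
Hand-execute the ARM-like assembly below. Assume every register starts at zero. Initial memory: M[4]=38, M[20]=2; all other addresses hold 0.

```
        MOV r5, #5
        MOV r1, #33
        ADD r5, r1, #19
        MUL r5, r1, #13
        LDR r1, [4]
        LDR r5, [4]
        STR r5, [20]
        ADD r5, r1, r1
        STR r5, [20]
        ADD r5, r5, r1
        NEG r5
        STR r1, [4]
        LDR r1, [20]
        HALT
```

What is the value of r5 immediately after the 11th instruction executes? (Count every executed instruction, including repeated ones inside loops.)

-114

after MOV r5, #5: r5=5
after MOV r1, #33: r1=33
after ADD r5, r1, #19: r5=33+19=52
after MUL r5, r1, #13: r5=33*13=429
after LDR r1, [4]: r1=M[4]=38
after LDR r5, [4]: r5=M[4]=38
STR r5, [20] → M[20]=38
after ADD r5, r1, r1: r5=38+38=76
STR r5, [20] → M[20]=76
after ADD r5, r5, r1: r5=76+38=114
after NEG r5: r5=-(114)=-114
After step 11: r5 = -114.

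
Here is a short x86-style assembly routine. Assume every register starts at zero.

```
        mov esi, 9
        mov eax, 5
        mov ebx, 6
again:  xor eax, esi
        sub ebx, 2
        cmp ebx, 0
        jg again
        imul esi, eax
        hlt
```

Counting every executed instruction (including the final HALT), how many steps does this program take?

17

mov esi, 9 → esi=9
mov eax, 5 → eax=5
mov ebx, 6 → ebx=6
xor eax, esi → eax=5^9=12
sub ebx, 2 → ebx=6-2=4
cmp ebx, 0  (cmp 4,0)
jg again: taken
xor eax, esi → eax=12^9=5
sub ebx, 2 → ebx=4-2=2
cmp ebx, 0  (cmp 2,0)
jg again: taken
xor eax, esi → eax=5^9=12
sub ebx, 2 → ebx=2-2=0
cmp ebx, 0  (cmp 0,0)
jg again: not taken
imul esi, eax → esi=9*12=108
halt.
Total executed instructions: 17.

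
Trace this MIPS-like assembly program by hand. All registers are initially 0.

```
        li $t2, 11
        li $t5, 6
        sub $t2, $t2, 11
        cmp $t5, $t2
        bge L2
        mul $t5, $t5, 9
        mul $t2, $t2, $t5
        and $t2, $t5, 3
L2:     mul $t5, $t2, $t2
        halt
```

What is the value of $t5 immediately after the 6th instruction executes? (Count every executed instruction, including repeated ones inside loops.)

0

after li $t2, 11: $t2=11
after li $t5, 6: $t5=6
after sub $t2, $t2, 11: $t2=11-11=0
cmp $t5, $t2  (cmp 6,0)
bge L2: taken
after mul $t5, $t2, $t2: $t5=0*0=0
After step 6: $t5 = 0.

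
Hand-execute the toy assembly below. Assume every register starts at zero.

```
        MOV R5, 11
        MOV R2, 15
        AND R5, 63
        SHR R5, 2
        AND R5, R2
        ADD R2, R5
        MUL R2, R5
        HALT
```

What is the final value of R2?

34

after MOV R5, 11: R5=11
after MOV R2, 15: R2=15
after AND R5, 63: R5=11&63=11
after SHR R5, 2: R5=11>>2=2
after AND R5, R2: R5=2&15=2
after ADD R2, R5: R2=15+2=17
after MUL R2, R5: R2=17*2=34
halt.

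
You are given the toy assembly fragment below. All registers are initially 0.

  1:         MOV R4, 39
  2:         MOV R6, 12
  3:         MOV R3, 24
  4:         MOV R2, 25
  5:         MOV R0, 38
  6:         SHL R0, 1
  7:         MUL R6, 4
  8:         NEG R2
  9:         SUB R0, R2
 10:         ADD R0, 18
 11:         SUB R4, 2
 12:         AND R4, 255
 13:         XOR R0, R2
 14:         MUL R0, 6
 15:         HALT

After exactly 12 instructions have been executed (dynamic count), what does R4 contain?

after MOV R4, 39: R4=39
after MOV R6, 12: R6=12
after MOV R3, 24: R3=24
after MOV R2, 25: R2=25
after MOV R0, 38: R0=38
after SHL R0, 1: R0=38<<1=76
after MUL R6, 4: R6=12*4=48
after NEG R2: R2=-(25)=-25
after SUB R0, R2: R0=76-(-25)=101
after ADD R0, 18: R0=101+18=119
after SUB R4, 2: R4=39-2=37
after AND R4, 255: R4=37&255=37
After step 12: R4 = 37.

37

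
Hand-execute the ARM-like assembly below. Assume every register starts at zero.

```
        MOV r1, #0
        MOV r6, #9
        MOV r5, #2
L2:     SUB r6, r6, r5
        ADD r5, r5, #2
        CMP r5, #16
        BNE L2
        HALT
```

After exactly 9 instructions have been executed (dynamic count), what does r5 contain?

6

after MOV r1, #0: r1=0
after MOV r6, #9: r6=9
after MOV r5, #2: r5=2
after SUB r6, r6, r5: r6=9-2=7
after ADD r5, r5, #2: r5=2+2=4
CMP r5, #16  (cmp 4,16)
BNE L2: taken
after SUB r6, r6, r5: r6=7-4=3
after ADD r5, r5, #2: r5=4+2=6
After step 9: r5 = 6.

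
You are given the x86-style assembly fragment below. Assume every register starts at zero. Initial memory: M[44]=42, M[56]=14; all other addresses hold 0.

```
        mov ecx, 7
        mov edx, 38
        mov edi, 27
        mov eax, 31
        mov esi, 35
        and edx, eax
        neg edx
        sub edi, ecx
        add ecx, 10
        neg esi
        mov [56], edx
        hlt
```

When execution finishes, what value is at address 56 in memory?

ecx=7
edx=38
edi=27
eax=31
esi=35
edx=38&31=6
edx=-(6)=-6
edi=27-7=20
ecx=7+10=17
esi=-(35)=-35
mov [56], edx → M[56]=-6
halt.

-6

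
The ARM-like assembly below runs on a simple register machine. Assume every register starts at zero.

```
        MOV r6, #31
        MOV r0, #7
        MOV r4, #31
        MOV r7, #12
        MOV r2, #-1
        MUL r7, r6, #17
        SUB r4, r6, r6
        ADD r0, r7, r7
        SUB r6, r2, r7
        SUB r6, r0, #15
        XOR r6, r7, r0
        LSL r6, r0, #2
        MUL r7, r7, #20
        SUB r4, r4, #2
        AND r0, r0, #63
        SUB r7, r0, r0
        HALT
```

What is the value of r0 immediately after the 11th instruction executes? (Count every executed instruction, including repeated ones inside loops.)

1054

after MOV r6, #31: r6=31
after MOV r0, #7: r0=7
after MOV r4, #31: r4=31
after MOV r7, #12: r7=12
after MOV r2, #-1: r2=-1
after MUL r7, r6, #17: r7=31*17=527
after SUB r4, r6, r6: r4=31-31=0
after ADD r0, r7, r7: r0=527+527=1054
after SUB r6, r2, r7: r6=(-1)-527=-528
after SUB r6, r0, #15: r6=1054-15=1039
after XOR r6, r7, r0: r6=527^1054=1553
After step 11: r0 = 1054.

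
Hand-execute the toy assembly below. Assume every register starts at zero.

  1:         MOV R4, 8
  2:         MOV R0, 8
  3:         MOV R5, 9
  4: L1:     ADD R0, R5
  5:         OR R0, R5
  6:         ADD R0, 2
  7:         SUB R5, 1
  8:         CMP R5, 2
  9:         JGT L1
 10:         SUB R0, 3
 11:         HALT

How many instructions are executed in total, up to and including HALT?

after MOV R4, 8: R4=8
after MOV R0, 8: R0=8
after MOV R5, 9: R5=9
after ADD R0, R5: R0=8+9=17
after OR R0, R5: R0=17|9=25
after ADD R0, 2: R0=25+2=27
after SUB R5, 1: R5=9-1=8
CMP R5, 2  (cmp 8,2)
JGT L1: taken
after ADD R0, R5: R0=27+8=35
after OR R0, R5: R0=35|8=43
after ADD R0, 2: R0=43+2=45
after SUB R5, 1: R5=8-1=7
CMP R5, 2  (cmp 7,2)
JGT L1: taken
after ADD R0, R5: R0=45+7=52
after OR R0, R5: R0=52|7=55
after ADD R0, 2: R0=55+2=57
after SUB R5, 1: R5=7-1=6
CMP R5, 2  (cmp 6,2)
JGT L1: taken
after ADD R0, R5: R0=57+6=63
after OR R0, R5: R0=63|6=63
after ADD R0, 2: R0=63+2=65
after SUB R5, 1: R5=6-1=5
CMP R5, 2  (cmp 5,2)
JGT L1: taken
after ADD R0, R5: R0=65+5=70
after OR R0, R5: R0=70|5=71
after ADD R0, 2: R0=71+2=73
after SUB R5, 1: R5=5-1=4
CMP R5, 2  (cmp 4,2)
JGT L1: taken
after ADD R0, R5: R0=73+4=77
after OR R0, R5: R0=77|4=77
after ADD R0, 2: R0=77+2=79
after SUB R5, 1: R5=4-1=3
CMP R5, 2  (cmp 3,2)
JGT L1: taken
after ADD R0, R5: R0=79+3=82
after OR R0, R5: R0=82|3=83
after ADD R0, 2: R0=83+2=85
after SUB R5, 1: R5=3-1=2
CMP R5, 2  (cmp 2,2)
JGT L1: not taken
after SUB R0, 3: R0=85-3=82
halt.
Total executed instructions: 47.

47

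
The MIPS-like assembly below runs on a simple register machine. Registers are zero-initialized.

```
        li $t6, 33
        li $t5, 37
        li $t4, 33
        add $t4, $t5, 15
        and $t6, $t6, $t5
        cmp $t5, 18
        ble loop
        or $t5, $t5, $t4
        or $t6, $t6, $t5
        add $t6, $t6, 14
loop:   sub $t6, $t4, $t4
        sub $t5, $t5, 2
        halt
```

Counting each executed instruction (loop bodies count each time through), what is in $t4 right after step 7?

52

after li $t6, 33: $t6=33
after li $t5, 37: $t5=37
after li $t4, 33: $t4=33
after add $t4, $t5, 15: $t4=37+15=52
after and $t6, $t6, $t5: $t6=33&37=33
cmp $t5, 18  (cmp 37,18)
ble loop: not taken
After step 7: $t4 = 52.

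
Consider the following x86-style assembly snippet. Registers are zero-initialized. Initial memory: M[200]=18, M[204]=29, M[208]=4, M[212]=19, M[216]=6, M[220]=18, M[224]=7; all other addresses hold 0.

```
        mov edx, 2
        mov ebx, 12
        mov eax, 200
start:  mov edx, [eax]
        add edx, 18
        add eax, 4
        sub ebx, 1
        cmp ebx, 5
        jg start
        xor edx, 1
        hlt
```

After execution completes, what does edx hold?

24

edx=2
ebx=12
eax=200
edx=M[200]=18
edx=18+18=36
eax=200+4=204
ebx=12-1=11
cmp ebx, 5  (cmp 11,5)
jg start: taken
edx=M[204]=29
edx=29+18=47
eax=204+4=208
ebx=11-1=10
cmp ebx, 5  (cmp 10,5)
jg start: taken
edx=M[208]=4
edx=4+18=22
eax=208+4=212
ebx=10-1=9
cmp ebx, 5  (cmp 9,5)
jg start: taken
edx=M[212]=19
edx=19+18=37
eax=212+4=216
ebx=9-1=8
cmp ebx, 5  (cmp 8,5)
jg start: taken
edx=M[216]=6
edx=6+18=24
eax=216+4=220
ebx=8-1=7
cmp ebx, 5  (cmp 7,5)
jg start: taken
edx=M[220]=18
edx=18+18=36
eax=220+4=224
ebx=7-1=6
cmp ebx, 5  (cmp 6,5)
jg start: taken
edx=M[224]=7
edx=7+18=25
eax=224+4=228
ebx=6-1=5
cmp ebx, 5  (cmp 5,5)
jg start: not taken
edx=25^1=24
halt.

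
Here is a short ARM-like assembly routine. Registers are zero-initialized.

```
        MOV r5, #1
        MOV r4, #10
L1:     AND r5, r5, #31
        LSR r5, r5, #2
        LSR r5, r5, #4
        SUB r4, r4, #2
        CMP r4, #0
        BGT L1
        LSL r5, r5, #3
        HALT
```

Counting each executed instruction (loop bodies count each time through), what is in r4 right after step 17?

6

after MOV r5, #1: r5=1
after MOV r4, #10: r4=10
after AND r5, r5, #31: r5=1&31=1
after LSR r5, r5, #2: r5=1>>2=0
after LSR r5, r5, #4: r5=0>>4=0
after SUB r4, r4, #2: r4=10-2=8
CMP r4, #0  (cmp 8,0)
BGT L1: taken
after AND r5, r5, #31: r5=0&31=0
after LSR r5, r5, #2: r5=0>>2=0
after LSR r5, r5, #4: r5=0>>4=0
after SUB r4, r4, #2: r4=8-2=6
CMP r4, #0  (cmp 6,0)
BGT L1: taken
after AND r5, r5, #31: r5=0&31=0
after LSR r5, r5, #2: r5=0>>2=0
after LSR r5, r5, #4: r5=0>>4=0
After step 17: r4 = 6.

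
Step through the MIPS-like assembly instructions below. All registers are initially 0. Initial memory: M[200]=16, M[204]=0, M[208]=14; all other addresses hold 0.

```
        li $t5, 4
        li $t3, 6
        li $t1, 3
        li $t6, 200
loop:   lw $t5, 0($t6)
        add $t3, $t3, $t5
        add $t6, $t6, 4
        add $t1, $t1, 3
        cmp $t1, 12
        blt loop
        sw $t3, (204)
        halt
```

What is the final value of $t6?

212

li $t5, 4 → $t5=4
li $t3, 6 → $t3=6
li $t1, 3 → $t1=3
li $t6, 200 → $t6=200
lw $t5, 0($t6) → $t5=M[200]=16
add $t3, $t3, $t5 → $t3=6+16=22
add $t6, $t6, 4 → $t6=200+4=204
add $t1, $t1, 3 → $t1=3+3=6
cmp $t1, 12  (cmp 6,12)
blt loop: taken
lw $t5, 0($t6) → $t5=M[204]=0
add $t3, $t3, $t5 → $t3=22+0=22
add $t6, $t6, 4 → $t6=204+4=208
add $t1, $t1, 3 → $t1=6+3=9
cmp $t1, 12  (cmp 9,12)
blt loop: taken
lw $t5, 0($t6) → $t5=M[208]=14
add $t3, $t3, $t5 → $t3=22+14=36
add $t6, $t6, 4 → $t6=208+4=212
add $t1, $t1, 3 → $t1=9+3=12
cmp $t1, 12  (cmp 12,12)
blt loop: not taken
sw $t3, (204) → M[204]=36
halt.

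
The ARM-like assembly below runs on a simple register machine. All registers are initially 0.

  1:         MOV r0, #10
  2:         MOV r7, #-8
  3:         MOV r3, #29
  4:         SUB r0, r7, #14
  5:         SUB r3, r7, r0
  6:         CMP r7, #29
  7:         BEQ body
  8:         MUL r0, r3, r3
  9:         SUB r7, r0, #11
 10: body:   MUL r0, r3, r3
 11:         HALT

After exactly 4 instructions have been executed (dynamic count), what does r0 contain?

after MOV r0, #10: r0=10
after MOV r7, #-8: r7=-8
after MOV r3, #29: r3=29
after SUB r0, r7, #14: r0=(-8)-14=-22
After step 4: r0 = -22.

-22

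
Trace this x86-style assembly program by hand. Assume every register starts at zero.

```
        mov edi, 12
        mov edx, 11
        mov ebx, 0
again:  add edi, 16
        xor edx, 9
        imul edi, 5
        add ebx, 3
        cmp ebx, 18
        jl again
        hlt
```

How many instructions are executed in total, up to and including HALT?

edi=12
edx=11
ebx=0
edi=12+16=28
edx=11^9=2
edi=28*5=140
ebx=0+3=3
cmp ebx, 18  (cmp 3,18)
jl again: taken
edi=140+16=156
edx=2^9=11
edi=156*5=780
ebx=3+3=6
cmp ebx, 18  (cmp 6,18)
jl again: taken
edi=780+16=796
edx=11^9=2
edi=796*5=3980
ebx=6+3=9
cmp ebx, 18  (cmp 9,18)
jl again: taken
edi=3980+16=3996
edx=2^9=11
edi=3996*5=19980
ebx=9+3=12
cmp ebx, 18  (cmp 12,18)
jl again: taken
edi=19980+16=19996
edx=11^9=2
edi=19996*5=99980
ebx=12+3=15
cmp ebx, 18  (cmp 15,18)
jl again: taken
edi=99980+16=99996
edx=2^9=11
edi=99996*5=499980
ebx=15+3=18
cmp ebx, 18  (cmp 18,18)
jl again: not taken
halt.
Total executed instructions: 40.

40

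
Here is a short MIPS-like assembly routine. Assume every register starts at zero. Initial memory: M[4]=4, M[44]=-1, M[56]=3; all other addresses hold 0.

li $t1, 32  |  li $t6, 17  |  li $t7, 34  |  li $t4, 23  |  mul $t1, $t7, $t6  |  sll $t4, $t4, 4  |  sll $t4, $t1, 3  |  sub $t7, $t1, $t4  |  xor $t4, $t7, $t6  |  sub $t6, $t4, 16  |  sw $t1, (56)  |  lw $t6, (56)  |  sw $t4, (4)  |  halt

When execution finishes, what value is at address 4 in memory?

after li $t1, 32: $t1=32
after li $t6, 17: $t6=17
after li $t7, 34: $t7=34
after li $t4, 23: $t4=23
after mul $t1, $t7, $t6: $t1=34*17=578
after sll $t4, $t4, 4: $t4=23<<4=368
after sll $t4, $t1, 3: $t4=578<<3=4624
after sub $t7, $t1, $t4: $t7=578-4624=-4046
after xor $t4, $t7, $t6: $t4=(-4046)^17=-4061
after sub $t6, $t4, 16: $t6=(-4061)-16=-4077
sw $t1, (56) → M[56]=578
after lw $t6, (56): $t6=M[56]=578
sw $t4, (4) → M[4]=-4061
halt.

-4061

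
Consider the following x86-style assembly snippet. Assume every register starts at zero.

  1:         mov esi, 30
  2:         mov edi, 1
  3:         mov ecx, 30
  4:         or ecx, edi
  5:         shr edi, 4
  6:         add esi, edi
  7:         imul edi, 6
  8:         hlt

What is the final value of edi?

mov esi, 30 → esi=30
mov edi, 1 → edi=1
mov ecx, 30 → ecx=30
or ecx, edi → ecx=30|1=31
shr edi, 4 → edi=1>>4=0
add esi, edi → esi=30+0=30
imul edi, 6 → edi=0*6=0
halt.

0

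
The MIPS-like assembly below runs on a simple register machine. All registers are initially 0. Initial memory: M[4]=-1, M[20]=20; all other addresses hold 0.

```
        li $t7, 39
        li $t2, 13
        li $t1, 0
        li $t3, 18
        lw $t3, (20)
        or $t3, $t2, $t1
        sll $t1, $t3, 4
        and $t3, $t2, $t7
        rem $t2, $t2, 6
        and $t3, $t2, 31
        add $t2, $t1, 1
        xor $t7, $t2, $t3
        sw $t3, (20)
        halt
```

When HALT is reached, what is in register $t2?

209

$t7=39
$t2=13
$t1=0
$t3=18
$t3=M[20]=20
$t3=13|0=13
$t1=13<<4=208
$t3=13&39=5
$t2=13%6=1
$t3=1&31=1
$t2=208+1=209
$t7=209^1=208
sw $t3, (20) → M[20]=1
halt.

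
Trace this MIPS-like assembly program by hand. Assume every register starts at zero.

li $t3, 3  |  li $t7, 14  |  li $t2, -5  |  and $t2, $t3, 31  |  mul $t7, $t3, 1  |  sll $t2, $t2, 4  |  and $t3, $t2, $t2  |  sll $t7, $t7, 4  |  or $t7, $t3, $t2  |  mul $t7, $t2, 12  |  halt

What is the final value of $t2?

after li $t3, 3: $t3=3
after li $t7, 14: $t7=14
after li $t2, -5: $t2=-5
after and $t2, $t3, 31: $t2=3&31=3
after mul $t7, $t3, 1: $t7=3*1=3
after sll $t2, $t2, 4: $t2=3<<4=48
after and $t3, $t2, $t2: $t3=48&48=48
after sll $t7, $t7, 4: $t7=3<<4=48
after or $t7, $t3, $t2: $t7=48|48=48
after mul $t7, $t2, 12: $t7=48*12=576
halt.

48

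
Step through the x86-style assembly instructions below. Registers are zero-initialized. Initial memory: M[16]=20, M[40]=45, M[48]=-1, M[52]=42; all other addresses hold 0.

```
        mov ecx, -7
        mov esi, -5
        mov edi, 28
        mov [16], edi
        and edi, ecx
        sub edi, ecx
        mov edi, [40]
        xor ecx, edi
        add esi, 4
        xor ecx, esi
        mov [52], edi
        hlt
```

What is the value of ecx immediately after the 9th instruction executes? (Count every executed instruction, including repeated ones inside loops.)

-44

mov ecx, -7 → ecx=-7
mov esi, -5 → esi=-5
mov edi, 28 → edi=28
mov [16], edi → M[16]=28
and edi, ecx → edi=28&(-7)=24
sub edi, ecx → edi=24-(-7)=31
mov edi, [40] → edi=M[40]=45
xor ecx, edi → ecx=(-7)^45=-44
add esi, 4 → esi=(-5)+4=-1
After step 9: ecx = -44.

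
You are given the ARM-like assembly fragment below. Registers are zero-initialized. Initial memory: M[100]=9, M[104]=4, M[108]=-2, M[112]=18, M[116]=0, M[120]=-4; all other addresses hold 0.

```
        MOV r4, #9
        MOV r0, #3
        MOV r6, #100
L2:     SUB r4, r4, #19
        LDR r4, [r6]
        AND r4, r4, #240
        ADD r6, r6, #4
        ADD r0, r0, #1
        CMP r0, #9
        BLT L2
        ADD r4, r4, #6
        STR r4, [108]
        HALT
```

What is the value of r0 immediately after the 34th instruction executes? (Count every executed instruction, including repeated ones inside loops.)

MOV r4, #9 → r4=9
MOV r0, #3 → r0=3
MOV r6, #100 → r6=100
SUB r4, r4, #19 → r4=9-19=-10
LDR r4, [r6] → r4=M[100]=9
AND r4, r4, #240 → r4=9&240=0
ADD r6, r6, #4 → r6=100+4=104
ADD r0, r0, #1 → r0=3+1=4
CMP r0, #9  (cmp 4,9)
BLT L2: taken
SUB r4, r4, #19 → r4=0-19=-19
LDR r4, [r6] → r4=M[104]=4
AND r4, r4, #240 → r4=4&240=0
ADD r6, r6, #4 → r6=104+4=108
ADD r0, r0, #1 → r0=4+1=5
CMP r0, #9  (cmp 5,9)
BLT L2: taken
SUB r4, r4, #19 → r4=0-19=-19
LDR r4, [r6] → r4=M[108]=-2
AND r4, r4, #240 → r4=(-2)&240=240
ADD r6, r6, #4 → r6=108+4=112
ADD r0, r0, #1 → r0=5+1=6
CMP r0, #9  (cmp 6,9)
BLT L2: taken
SUB r4, r4, #19 → r4=240-19=221
LDR r4, [r6] → r4=M[112]=18
AND r4, r4, #240 → r4=18&240=16
ADD r6, r6, #4 → r6=112+4=116
ADD r0, r0, #1 → r0=6+1=7
CMP r0, #9  (cmp 7,9)
BLT L2: taken
SUB r4, r4, #19 → r4=16-19=-3
LDR r4, [r6] → r4=M[116]=0
AND r4, r4, #240 → r4=0&240=0
After step 34: r0 = 7.

7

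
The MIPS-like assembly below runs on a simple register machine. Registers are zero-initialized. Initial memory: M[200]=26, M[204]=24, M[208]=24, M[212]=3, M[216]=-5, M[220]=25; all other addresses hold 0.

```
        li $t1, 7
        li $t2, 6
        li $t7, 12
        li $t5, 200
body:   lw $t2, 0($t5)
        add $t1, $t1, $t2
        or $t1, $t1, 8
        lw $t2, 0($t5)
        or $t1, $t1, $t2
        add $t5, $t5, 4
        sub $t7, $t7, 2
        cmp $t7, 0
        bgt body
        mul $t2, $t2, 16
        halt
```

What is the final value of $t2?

li $t1, 7 → $t1=7
li $t2, 6 → $t2=6
li $t7, 12 → $t7=12
li $t5, 200 → $t5=200
lw $t2, 0($t5) → $t2=M[200]=26
add $t1, $t1, $t2 → $t1=7+26=33
or $t1, $t1, 8 → $t1=33|8=41
lw $t2, 0($t5) → $t2=M[200]=26
or $t1, $t1, $t2 → $t1=41|26=59
add $t5, $t5, 4 → $t5=200+4=204
sub $t7, $t7, 2 → $t7=12-2=10
cmp $t7, 0  (cmp 10,0)
bgt body: taken
lw $t2, 0($t5) → $t2=M[204]=24
add $t1, $t1, $t2 → $t1=59+24=83
or $t1, $t1, 8 → $t1=83|8=91
lw $t2, 0($t5) → $t2=M[204]=24
or $t1, $t1, $t2 → $t1=91|24=91
add $t5, $t5, 4 → $t5=204+4=208
sub $t7, $t7, 2 → $t7=10-2=8
cmp $t7, 0  (cmp 8,0)
bgt body: taken
lw $t2, 0($t5) → $t2=M[208]=24
add $t1, $t1, $t2 → $t1=91+24=115
or $t1, $t1, 8 → $t1=115|8=123
lw $t2, 0($t5) → $t2=M[208]=24
or $t1, $t1, $t2 → $t1=123|24=123
add $t5, $t5, 4 → $t5=208+4=212
sub $t7, $t7, 2 → $t7=8-2=6
cmp $t7, 0  (cmp 6,0)
bgt body: taken
lw $t2, 0($t5) → $t2=M[212]=3
add $t1, $t1, $t2 → $t1=123+3=126
or $t1, $t1, 8 → $t1=126|8=126
lw $t2, 0($t5) → $t2=M[212]=3
or $t1, $t1, $t2 → $t1=126|3=127
add $t5, $t5, 4 → $t5=212+4=216
sub $t7, $t7, 2 → $t7=6-2=4
cmp $t7, 0  (cmp 4,0)
bgt body: taken
lw $t2, 0($t5) → $t2=M[216]=-5
add $t1, $t1, $t2 → $t1=127+(-5)=122
or $t1, $t1, 8 → $t1=122|8=122
lw $t2, 0($t5) → $t2=M[216]=-5
or $t1, $t1, $t2 → $t1=122|(-5)=-5
add $t5, $t5, 4 → $t5=216+4=220
sub $t7, $t7, 2 → $t7=4-2=2
cmp $t7, 0  (cmp 2,0)
bgt body: taken
lw $t2, 0($t5) → $t2=M[220]=25
add $t1, $t1, $t2 → $t1=(-5)+25=20
or $t1, $t1, 8 → $t1=20|8=28
lw $t2, 0($t5) → $t2=M[220]=25
or $t1, $t1, $t2 → $t1=28|25=29
add $t5, $t5, 4 → $t5=220+4=224
sub $t7, $t7, 2 → $t7=2-2=0
cmp $t7, 0  (cmp 0,0)
bgt body: not taken
mul $t2, $t2, 16 → $t2=25*16=400
halt.

400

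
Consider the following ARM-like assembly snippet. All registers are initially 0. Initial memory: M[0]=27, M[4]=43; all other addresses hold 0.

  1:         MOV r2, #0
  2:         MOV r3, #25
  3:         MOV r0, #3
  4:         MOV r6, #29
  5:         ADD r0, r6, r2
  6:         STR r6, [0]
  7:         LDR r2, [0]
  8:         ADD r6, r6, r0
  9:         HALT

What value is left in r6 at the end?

58

r2=0
r3=25
r0=3
r6=29
r0=29+0=29
STR r6, [0] → M[0]=29
r2=M[0]=29
r6=29+29=58
halt.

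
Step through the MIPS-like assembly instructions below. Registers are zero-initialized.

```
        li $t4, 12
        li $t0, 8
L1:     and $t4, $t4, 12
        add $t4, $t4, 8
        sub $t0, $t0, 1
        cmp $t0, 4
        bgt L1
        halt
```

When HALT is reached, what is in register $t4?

after li $t4, 12: $t4=12
after li $t0, 8: $t0=8
after and $t4, $t4, 12: $t4=12&12=12
after add $t4, $t4, 8: $t4=12+8=20
after sub $t0, $t0, 1: $t0=8-1=7
cmp $t0, 4  (cmp 7,4)
bgt L1: taken
after and $t4, $t4, 12: $t4=20&12=4
after add $t4, $t4, 8: $t4=4+8=12
after sub $t0, $t0, 1: $t0=7-1=6
cmp $t0, 4  (cmp 6,4)
bgt L1: taken
after and $t4, $t4, 12: $t4=12&12=12
after add $t4, $t4, 8: $t4=12+8=20
after sub $t0, $t0, 1: $t0=6-1=5
cmp $t0, 4  (cmp 5,4)
bgt L1: taken
after and $t4, $t4, 12: $t4=20&12=4
after add $t4, $t4, 8: $t4=4+8=12
after sub $t0, $t0, 1: $t0=5-1=4
cmp $t0, 4  (cmp 4,4)
bgt L1: not taken
halt.

12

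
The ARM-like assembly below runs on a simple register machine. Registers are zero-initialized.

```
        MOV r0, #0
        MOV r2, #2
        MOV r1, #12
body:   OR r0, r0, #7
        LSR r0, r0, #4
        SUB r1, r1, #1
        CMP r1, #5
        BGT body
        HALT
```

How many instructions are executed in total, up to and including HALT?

39

after MOV r0, #0: r0=0
after MOV r2, #2: r2=2
after MOV r1, #12: r1=12
after OR r0, r0, #7: r0=0|7=7
after LSR r0, r0, #4: r0=7>>4=0
after SUB r1, r1, #1: r1=12-1=11
CMP r1, #5  (cmp 11,5)
BGT body: taken
after OR r0, r0, #7: r0=0|7=7
after LSR r0, r0, #4: r0=7>>4=0
after SUB r1, r1, #1: r1=11-1=10
CMP r1, #5  (cmp 10,5)
BGT body: taken
after OR r0, r0, #7: r0=0|7=7
after LSR r0, r0, #4: r0=7>>4=0
after SUB r1, r1, #1: r1=10-1=9
CMP r1, #5  (cmp 9,5)
BGT body: taken
after OR r0, r0, #7: r0=0|7=7
after LSR r0, r0, #4: r0=7>>4=0
after SUB r1, r1, #1: r1=9-1=8
CMP r1, #5  (cmp 8,5)
BGT body: taken
after OR r0, r0, #7: r0=0|7=7
after LSR r0, r0, #4: r0=7>>4=0
after SUB r1, r1, #1: r1=8-1=7
CMP r1, #5  (cmp 7,5)
BGT body: taken
after OR r0, r0, #7: r0=0|7=7
after LSR r0, r0, #4: r0=7>>4=0
after SUB r1, r1, #1: r1=7-1=6
CMP r1, #5  (cmp 6,5)
BGT body: taken
after OR r0, r0, #7: r0=0|7=7
after LSR r0, r0, #4: r0=7>>4=0
after SUB r1, r1, #1: r1=6-1=5
CMP r1, #5  (cmp 5,5)
BGT body: not taken
halt.
Total executed instructions: 39.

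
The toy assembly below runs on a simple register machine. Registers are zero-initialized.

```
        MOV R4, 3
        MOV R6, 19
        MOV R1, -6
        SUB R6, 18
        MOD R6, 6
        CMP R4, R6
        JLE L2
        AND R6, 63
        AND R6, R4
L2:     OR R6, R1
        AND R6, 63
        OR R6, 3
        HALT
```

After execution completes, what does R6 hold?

R4=3
R6=19
R1=-6
R6=19-18=1
R6=1%6=1
CMP R4, R6  (cmp 3,1)
JLE L2: not taken
R6=1&63=1
R6=1&3=1
R6=1|(-6)=-5
R6=(-5)&63=59
R6=59|3=59
halt.

59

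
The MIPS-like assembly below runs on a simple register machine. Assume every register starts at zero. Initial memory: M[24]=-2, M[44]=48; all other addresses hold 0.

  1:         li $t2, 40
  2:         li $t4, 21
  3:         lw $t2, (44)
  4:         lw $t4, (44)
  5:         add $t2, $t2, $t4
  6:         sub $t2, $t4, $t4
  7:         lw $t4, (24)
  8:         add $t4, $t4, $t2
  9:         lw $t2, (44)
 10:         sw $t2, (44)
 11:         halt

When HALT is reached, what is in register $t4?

$t2=40
$t4=21
$t2=M[44]=48
$t4=M[44]=48
$t2=48+48=96
$t2=48-48=0
$t4=M[24]=-2
$t4=(-2)+0=-2
$t2=M[44]=48
sw $t2, (44) → M[44]=48
halt.

-2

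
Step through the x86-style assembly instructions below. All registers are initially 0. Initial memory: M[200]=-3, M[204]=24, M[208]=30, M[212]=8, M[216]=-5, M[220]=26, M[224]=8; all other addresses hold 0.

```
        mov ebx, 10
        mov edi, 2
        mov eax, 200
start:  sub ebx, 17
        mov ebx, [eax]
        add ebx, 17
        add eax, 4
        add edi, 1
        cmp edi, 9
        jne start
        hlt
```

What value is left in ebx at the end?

25

after mov ebx, 10: ebx=10
after mov edi, 2: edi=2
after mov eax, 200: eax=200
after sub ebx, 17: ebx=10-17=-7
after mov ebx, [eax]: ebx=M[200]=-3
after add ebx, 17: ebx=(-3)+17=14
after add eax, 4: eax=200+4=204
after add edi, 1: edi=2+1=3
cmp edi, 9  (cmp 3,9)
jne start: taken
after sub ebx, 17: ebx=14-17=-3
after mov ebx, [eax]: ebx=M[204]=24
after add ebx, 17: ebx=24+17=41
after add eax, 4: eax=204+4=208
after add edi, 1: edi=3+1=4
cmp edi, 9  (cmp 4,9)
jne start: taken
after sub ebx, 17: ebx=41-17=24
after mov ebx, [eax]: ebx=M[208]=30
after add ebx, 17: ebx=30+17=47
after add eax, 4: eax=208+4=212
after add edi, 1: edi=4+1=5
cmp edi, 9  (cmp 5,9)
jne start: taken
after sub ebx, 17: ebx=47-17=30
after mov ebx, [eax]: ebx=M[212]=8
after add ebx, 17: ebx=8+17=25
after add eax, 4: eax=212+4=216
after add edi, 1: edi=5+1=6
cmp edi, 9  (cmp 6,9)
jne start: taken
after sub ebx, 17: ebx=25-17=8
after mov ebx, [eax]: ebx=M[216]=-5
after add ebx, 17: ebx=(-5)+17=12
after add eax, 4: eax=216+4=220
after add edi, 1: edi=6+1=7
cmp edi, 9  (cmp 7,9)
jne start: taken
after sub ebx, 17: ebx=12-17=-5
after mov ebx, [eax]: ebx=M[220]=26
after add ebx, 17: ebx=26+17=43
after add eax, 4: eax=220+4=224
after add edi, 1: edi=7+1=8
cmp edi, 9  (cmp 8,9)
jne start: taken
after sub ebx, 17: ebx=43-17=26
after mov ebx, [eax]: ebx=M[224]=8
after add ebx, 17: ebx=8+17=25
after add eax, 4: eax=224+4=228
after add edi, 1: edi=8+1=9
cmp edi, 9  (cmp 9,9)
jne start: not taken
halt.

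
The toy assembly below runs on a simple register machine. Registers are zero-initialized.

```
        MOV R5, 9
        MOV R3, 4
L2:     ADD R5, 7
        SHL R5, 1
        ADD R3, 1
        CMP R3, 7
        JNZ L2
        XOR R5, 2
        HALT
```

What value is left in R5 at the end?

168

R5=9
R3=4
R5=9+7=16
R5=16<<1=32
R3=4+1=5
CMP R3, 7  (cmp 5,7)
JNZ L2: taken
R5=32+7=39
R5=39<<1=78
R3=5+1=6
CMP R3, 7  (cmp 6,7)
JNZ L2: taken
R5=78+7=85
R5=85<<1=170
R3=6+1=7
CMP R3, 7  (cmp 7,7)
JNZ L2: not taken
R5=170^2=168
halt.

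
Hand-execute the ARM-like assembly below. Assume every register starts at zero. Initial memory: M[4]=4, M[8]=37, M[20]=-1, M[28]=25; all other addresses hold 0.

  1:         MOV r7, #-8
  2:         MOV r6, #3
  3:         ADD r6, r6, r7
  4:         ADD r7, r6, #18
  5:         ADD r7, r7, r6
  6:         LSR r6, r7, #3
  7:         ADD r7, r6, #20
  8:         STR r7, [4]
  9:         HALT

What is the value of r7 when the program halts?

MOV r7, #-8 → r7=-8
MOV r6, #3 → r6=3
ADD r6, r6, r7 → r6=3+(-8)=-5
ADD r7, r6, #18 → r7=(-5)+18=13
ADD r7, r7, r6 → r7=13+(-5)=8
LSR r6, r7, #3 → r6=8>>3=1
ADD r7, r6, #20 → r7=1+20=21
STR r7, [4] → M[4]=21
halt.

21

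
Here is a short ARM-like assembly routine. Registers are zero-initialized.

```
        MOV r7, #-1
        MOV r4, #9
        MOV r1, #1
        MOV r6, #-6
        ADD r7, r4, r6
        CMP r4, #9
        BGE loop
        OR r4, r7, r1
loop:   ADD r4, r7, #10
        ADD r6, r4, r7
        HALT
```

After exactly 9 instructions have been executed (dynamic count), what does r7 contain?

MOV r7, #-1 → r7=-1
MOV r4, #9 → r4=9
MOV r1, #1 → r1=1
MOV r6, #-6 → r6=-6
ADD r7, r4, r6 → r7=9+(-6)=3
CMP r4, #9  (cmp 9,9)
BGE loop: taken
ADD r4, r7, #10 → r4=3+10=13
ADD r6, r4, r7 → r6=13+3=16
After step 9: r7 = 3.

3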